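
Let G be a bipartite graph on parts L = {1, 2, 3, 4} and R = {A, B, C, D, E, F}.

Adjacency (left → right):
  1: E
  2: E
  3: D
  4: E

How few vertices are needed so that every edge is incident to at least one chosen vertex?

{3, E} is a vertex cover of size 2: every edge has an endpoint in this set.
No smaller cover exists because 1–E, 3–D is a matching of size 2, and a cover must include an endpoint of each of these disjoint edges (König's theorem).

2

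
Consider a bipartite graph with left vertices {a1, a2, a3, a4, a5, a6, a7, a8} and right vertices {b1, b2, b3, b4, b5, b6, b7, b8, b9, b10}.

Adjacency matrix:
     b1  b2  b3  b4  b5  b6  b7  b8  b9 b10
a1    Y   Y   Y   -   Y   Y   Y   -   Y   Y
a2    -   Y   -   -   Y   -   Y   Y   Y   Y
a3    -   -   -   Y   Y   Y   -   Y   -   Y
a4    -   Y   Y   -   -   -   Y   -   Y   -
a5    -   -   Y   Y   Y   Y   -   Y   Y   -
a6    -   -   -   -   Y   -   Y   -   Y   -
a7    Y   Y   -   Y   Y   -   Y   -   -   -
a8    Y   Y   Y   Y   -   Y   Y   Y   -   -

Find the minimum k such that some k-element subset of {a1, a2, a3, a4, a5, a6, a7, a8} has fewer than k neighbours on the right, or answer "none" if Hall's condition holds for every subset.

A matching saturating every left vertex exists, for instance a1→b5, a2→b2, a3→b6, a4→b3, a5→b8, a6→b9, a7→b1, a8→b7.
By Hall's marriage theorem, this means |N(S)| ≥ |S| for every subset S, so no violating subset exists.

none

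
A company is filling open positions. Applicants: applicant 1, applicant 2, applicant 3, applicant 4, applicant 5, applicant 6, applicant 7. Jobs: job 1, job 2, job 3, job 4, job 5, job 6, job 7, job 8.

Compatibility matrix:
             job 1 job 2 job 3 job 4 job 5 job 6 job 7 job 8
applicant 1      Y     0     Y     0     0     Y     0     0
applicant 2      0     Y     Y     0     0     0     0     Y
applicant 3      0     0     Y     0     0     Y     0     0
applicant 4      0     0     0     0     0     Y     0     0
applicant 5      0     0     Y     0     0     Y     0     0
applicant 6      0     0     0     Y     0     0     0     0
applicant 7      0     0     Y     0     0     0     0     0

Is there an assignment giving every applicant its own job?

No

The set {applicant 3, applicant 4, applicant 5, applicant 7} has only 2 neighbours ({job 3, job 6}), so by Hall's theorem at most 5 of the 7 applicants can be matched.
Hence no matching covers every applicant.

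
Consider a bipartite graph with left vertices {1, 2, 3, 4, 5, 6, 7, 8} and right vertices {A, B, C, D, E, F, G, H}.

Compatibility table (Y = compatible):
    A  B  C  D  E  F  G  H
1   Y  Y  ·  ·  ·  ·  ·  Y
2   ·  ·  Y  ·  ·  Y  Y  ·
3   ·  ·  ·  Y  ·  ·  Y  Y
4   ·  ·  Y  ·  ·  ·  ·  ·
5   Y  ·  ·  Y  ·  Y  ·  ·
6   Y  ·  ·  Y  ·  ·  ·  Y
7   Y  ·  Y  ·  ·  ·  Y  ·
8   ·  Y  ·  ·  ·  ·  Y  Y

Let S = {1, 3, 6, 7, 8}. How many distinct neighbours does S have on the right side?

6

The union of neighbours of {1, 3, 6, 7, 8} is {A, B, C, D, G, H}, which has 6 elements.
Since |N(S)| = 6 ≥ |S| = 5, Hall's condition holds for this subset.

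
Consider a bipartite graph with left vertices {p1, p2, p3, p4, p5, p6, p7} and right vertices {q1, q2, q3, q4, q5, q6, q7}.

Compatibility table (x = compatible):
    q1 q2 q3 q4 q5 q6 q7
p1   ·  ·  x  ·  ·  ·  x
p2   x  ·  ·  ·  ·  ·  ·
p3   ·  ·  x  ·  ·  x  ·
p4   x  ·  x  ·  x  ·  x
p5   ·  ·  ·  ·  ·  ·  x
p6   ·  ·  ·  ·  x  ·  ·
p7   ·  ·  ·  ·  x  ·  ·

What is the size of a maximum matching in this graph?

5

One maximum matching: p1-q3, p2-q1, p3-q6, p4-q5, p5-q7.
The set {p1, p2, p4, p5, p6, p7} has only 4 neighbours ({q1, q3, q5, q7}), so by Hall's theorem at most 5 of the 7 left vertices can be matched.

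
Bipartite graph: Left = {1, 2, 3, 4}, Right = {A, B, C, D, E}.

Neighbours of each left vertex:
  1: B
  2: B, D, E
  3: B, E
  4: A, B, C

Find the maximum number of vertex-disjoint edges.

4

For example, pair 1→B, 2→D, 3→E, 4→C.
All 4 left vertices are matched, so no larger matching exists.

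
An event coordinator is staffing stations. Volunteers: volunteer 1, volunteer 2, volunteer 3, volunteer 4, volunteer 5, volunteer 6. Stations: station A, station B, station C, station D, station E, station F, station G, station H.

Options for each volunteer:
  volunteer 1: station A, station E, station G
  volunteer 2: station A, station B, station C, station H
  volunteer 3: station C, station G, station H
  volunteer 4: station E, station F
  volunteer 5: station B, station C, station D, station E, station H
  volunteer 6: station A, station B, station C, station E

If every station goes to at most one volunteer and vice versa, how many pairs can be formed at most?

For example, pair volunteer 1-station G, volunteer 2-station H, volunteer 3-station C, volunteer 4-station F, volunteer 5-station B, volunteer 6-station A.
This saturates every volunteer, so 6 is the maximum.

6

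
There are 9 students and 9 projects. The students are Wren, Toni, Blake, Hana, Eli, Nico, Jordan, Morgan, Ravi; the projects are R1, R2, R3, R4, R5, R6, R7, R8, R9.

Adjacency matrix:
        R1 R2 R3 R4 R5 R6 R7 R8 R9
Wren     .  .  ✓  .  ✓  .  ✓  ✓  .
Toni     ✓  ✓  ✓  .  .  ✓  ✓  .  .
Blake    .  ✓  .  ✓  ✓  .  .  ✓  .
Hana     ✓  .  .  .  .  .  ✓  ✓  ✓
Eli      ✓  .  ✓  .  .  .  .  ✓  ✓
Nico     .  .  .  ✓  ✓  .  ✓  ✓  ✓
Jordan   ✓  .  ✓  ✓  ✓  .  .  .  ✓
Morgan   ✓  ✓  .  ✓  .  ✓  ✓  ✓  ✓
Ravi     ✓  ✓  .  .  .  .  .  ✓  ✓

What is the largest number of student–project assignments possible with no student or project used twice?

9

One maximum matching: Wren→R7, Toni→R3, Blake→R2, Hana→R1, Eli→R9, Nico→R5, Jordan→R4, Morgan→R6, Ravi→R8.
This saturates every student, so 9 is the maximum.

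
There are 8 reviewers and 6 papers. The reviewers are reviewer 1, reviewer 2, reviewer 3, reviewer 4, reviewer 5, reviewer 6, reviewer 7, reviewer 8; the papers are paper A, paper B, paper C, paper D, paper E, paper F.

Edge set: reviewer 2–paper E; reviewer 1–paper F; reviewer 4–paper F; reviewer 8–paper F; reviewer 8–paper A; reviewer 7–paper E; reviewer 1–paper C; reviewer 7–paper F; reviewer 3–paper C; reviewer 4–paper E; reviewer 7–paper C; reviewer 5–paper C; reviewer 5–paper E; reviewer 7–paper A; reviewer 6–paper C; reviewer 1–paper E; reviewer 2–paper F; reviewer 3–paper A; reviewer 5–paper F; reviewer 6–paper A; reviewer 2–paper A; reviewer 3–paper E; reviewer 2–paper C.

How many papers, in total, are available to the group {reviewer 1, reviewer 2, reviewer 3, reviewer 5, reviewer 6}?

The union of neighbours of {reviewer 1, reviewer 2, reviewer 3, reviewer 5, reviewer 6} is {paper A, paper C, paper E, paper F}, which has 4 elements.
Since |N(S)| = 4 < |S| = 5, Hall's condition fails for this subset.

4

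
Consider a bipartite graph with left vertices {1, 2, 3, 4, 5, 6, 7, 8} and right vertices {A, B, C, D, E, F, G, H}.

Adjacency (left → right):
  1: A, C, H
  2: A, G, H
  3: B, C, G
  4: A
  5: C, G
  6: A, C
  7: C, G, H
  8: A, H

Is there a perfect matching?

No

The set {1, 2, 4, 5, 6, 7, 8} has only 4 neighbours ({A, C, G, H}), so by Hall's theorem at most 5 of the 8 left vertices can be matched.
Hence no matching covers every left vertex.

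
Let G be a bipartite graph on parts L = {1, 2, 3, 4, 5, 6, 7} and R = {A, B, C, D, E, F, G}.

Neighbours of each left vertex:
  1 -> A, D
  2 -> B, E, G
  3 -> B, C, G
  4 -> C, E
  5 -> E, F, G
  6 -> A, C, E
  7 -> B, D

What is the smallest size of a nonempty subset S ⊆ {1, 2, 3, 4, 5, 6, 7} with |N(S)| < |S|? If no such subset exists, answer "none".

none

A matching saturating every left vertex exists, for instance 1→D, 2→G, 3→C, 4→E, 5→F, 6→A, 7→B.
By Hall's marriage theorem, this means |N(S)| ≥ |S| for every subset S, so no violating subset exists.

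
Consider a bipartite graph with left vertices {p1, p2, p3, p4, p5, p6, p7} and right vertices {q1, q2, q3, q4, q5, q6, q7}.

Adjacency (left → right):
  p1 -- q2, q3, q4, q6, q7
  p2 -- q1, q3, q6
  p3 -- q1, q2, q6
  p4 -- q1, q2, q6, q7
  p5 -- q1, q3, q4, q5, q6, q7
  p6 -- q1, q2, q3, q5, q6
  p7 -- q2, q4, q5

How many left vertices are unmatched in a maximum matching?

0

A valid assignment of size 7: p1→q7, p2→q3, p3→q1, p4→q6, p5→q4, p6→q5, p7→q2.
This saturates every left vertex, so 7 is the maximum.
That matches 7 of the 7, leaving 0 unmatched; no matching can do better.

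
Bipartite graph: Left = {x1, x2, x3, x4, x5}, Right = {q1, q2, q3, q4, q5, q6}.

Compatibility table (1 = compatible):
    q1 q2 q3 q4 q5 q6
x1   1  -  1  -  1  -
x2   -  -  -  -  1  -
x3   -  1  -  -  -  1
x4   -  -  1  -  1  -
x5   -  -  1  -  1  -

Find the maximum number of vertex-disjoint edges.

One maximum matching: x1-q1, x2-q5, x3-q2, x4-q3.
The set {x2, x4, x5} has only 2 neighbours ({q3, q5}), so by Hall's theorem at most 4 of the 5 left vertices can be matched.

4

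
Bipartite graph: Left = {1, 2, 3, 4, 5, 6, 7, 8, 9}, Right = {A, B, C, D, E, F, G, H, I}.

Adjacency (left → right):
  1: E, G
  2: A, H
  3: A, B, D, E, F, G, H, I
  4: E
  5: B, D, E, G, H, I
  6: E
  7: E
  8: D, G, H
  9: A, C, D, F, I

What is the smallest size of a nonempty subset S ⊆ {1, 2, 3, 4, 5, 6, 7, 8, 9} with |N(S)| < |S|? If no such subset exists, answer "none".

2

Take S = {4, 6}. Its neighbourhood is {E}, so |N(S)| = 1 < |S| = 2.
No single vertex violates Hall's condition since each has at least one neighbour, so 2 is the minimum.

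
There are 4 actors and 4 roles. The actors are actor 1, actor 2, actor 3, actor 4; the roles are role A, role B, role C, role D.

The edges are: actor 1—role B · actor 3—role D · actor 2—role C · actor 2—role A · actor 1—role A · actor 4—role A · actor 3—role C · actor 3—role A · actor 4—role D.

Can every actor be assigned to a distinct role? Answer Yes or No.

Yes

One maximum matching: actor 1→role B, actor 2→role C, actor 3→role A, actor 4→role D.
All 4 actors are covered.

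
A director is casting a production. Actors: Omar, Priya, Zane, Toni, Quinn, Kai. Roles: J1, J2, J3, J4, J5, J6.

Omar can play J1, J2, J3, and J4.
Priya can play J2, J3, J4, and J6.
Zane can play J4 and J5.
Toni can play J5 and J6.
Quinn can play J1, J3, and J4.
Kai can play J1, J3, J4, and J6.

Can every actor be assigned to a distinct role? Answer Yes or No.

Yes

One maximum matching: Omar-J4, Priya-J2, Zane-J5, Toni-J6, Quinn-J1, Kai-J3.
Every actor is matched, so this is a perfect matching.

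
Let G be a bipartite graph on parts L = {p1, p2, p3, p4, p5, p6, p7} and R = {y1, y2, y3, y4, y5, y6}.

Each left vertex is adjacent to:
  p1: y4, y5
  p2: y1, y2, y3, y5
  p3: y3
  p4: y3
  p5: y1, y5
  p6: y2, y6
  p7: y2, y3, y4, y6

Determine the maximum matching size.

For example, pair p1–y4, p2–y1, p3–y3, p5–y5, p6–y6, p7–y2.
The set {p3, p4} has only 1 neighbour ({y3}), so by Hall's theorem at most 6 of the 7 left vertices can be matched.

6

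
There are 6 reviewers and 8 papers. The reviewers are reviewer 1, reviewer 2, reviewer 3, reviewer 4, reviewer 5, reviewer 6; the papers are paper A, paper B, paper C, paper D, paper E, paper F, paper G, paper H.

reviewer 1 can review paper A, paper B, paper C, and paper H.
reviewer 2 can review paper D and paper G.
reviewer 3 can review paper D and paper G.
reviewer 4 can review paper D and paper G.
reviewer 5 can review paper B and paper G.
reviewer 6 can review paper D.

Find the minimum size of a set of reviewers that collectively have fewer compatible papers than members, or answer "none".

3

Take S = {reviewer 2, reviewer 3, reviewer 4}. Its neighbourhood is {paper D, paper G}, so |N(S)| = 2 < |S| = 3.
Every subset of size less than 3 has at least as many neighbours as members, so 3 is the minimum.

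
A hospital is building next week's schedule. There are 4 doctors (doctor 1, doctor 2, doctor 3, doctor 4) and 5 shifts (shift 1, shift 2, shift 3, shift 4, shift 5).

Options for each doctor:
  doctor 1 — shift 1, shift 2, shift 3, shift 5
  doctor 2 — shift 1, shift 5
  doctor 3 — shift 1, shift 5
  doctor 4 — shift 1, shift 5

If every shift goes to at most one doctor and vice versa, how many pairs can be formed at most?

3

A valid assignment of size 3: doctor 1→shift 2, doctor 2→shift 1, doctor 3→shift 5.
The set {doctor 2, doctor 3, doctor 4} has only 2 neighbours ({shift 1, shift 5}), so by Hall's theorem at most 3 of the 4 doctors can be matched.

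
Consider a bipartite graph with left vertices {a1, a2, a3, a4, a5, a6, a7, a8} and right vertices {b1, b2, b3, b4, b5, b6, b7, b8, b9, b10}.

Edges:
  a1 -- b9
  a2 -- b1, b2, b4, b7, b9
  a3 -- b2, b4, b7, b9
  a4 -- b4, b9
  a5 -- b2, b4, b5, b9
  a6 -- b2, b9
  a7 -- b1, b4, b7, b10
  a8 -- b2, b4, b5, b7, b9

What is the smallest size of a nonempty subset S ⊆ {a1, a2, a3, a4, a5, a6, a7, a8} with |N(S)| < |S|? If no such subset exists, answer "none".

6

Take S = {a1, a3, a4, a5, a6, a8}. Its neighbourhood is {b2, b4, b5, b7, b9}, so |N(S)| = 5 < |S| = 6.
Every subset of size less than 6 has at least as many neighbours as members, so 6 is the minimum.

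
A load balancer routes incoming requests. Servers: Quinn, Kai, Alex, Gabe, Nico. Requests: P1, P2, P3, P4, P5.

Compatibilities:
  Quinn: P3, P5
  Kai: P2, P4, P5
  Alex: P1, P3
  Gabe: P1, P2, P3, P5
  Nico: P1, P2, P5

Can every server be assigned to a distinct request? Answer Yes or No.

Yes

One maximum matching: Quinn–P5, Kai–P4, Alex–P3, Gabe–P2, Nico–P1.
Every server is matched, so this is a perfect matching.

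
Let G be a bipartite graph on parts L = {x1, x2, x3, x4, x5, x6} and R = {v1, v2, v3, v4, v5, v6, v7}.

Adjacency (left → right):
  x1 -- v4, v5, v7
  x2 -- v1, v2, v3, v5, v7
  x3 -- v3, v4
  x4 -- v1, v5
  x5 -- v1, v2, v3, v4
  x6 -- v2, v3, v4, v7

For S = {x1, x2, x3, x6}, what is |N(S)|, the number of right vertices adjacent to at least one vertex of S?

6

The union of neighbours of {x1, x2, x3, x6} is {v1, v2, v3, v4, v5, v7}, which has 6 elements.
Since |N(S)| = 6 ≥ |S| = 4, Hall's condition holds for this subset.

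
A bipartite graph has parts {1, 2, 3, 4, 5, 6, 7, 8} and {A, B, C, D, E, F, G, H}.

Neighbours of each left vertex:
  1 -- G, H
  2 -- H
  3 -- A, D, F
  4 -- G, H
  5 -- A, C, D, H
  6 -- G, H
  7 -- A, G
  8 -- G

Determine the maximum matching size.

A valid assignment of size 5: 1→G, 2→H, 3→F, 5→C, 7→A.
The set {1, 2, 4, 6, 8} has only 2 neighbours ({G, H}), so by Hall's theorem at most 5 of the 8 left vertices can be matched.

5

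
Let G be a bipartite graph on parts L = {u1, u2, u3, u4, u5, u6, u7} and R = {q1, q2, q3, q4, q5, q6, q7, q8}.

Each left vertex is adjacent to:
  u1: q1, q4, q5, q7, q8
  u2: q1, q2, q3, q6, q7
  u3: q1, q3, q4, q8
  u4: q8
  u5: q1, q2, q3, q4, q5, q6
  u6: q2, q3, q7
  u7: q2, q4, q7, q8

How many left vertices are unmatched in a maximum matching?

0

A valid assignment of size 7: u1→q4, u2→q1, u3→q3, u4→q8, u5→q6, u6→q7, u7→q2.
This saturates every left vertex, so 7 is the maximum.
That matches 7 of the 7, leaving 0 unmatched; no matching can do better.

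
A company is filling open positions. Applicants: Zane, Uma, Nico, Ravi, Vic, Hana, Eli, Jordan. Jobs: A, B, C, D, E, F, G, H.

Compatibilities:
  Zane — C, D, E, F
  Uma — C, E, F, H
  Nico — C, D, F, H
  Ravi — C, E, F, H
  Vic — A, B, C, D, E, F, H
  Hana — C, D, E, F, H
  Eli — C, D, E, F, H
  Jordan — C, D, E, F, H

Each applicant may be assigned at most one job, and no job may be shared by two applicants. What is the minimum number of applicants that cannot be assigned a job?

2

A valid assignment of size 6: Zane-D, Uma-H, Nico-F, Ravi-C, Vic-A, Hana-E.
The set {Zane, Uma, Nico, Ravi, Hana, Eli, Jordan} has only 5 neighbours ({C, D, E, F, H}), so by Hall's theorem at most 6 of the 8 applicants can be matched.
That matches 6 of the 8, leaving 2 unmatched; no matching can do better.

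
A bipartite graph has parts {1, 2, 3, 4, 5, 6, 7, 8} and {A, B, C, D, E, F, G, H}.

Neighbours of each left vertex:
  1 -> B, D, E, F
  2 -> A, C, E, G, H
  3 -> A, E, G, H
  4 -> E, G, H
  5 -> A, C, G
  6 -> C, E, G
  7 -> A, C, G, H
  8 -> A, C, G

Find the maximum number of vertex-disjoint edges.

6

One maximum matching: 1–B, 2–A, 3–H, 4–G, 5–C, 6–E.
The set {2, 3, 4, 5, 6, 7, 8} has only 5 neighbours ({A, C, E, G, H}), so by Hall's theorem at most 6 of the 8 left vertices can be matched.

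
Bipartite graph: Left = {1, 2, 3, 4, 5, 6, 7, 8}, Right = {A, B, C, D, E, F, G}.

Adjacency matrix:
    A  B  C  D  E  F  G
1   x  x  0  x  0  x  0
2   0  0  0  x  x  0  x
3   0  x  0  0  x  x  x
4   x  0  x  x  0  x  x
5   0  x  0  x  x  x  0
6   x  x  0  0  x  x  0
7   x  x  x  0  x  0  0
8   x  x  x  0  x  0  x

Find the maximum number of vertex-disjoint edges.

One maximum matching: 1–A, 2–G, 3–F, 4–C, 5–D, 6–E, 7–B.
The set {1, 2, 3, 4, 5, 6, 7, 8} has only 7 neighbours ({A, B, C, D, E, F, G}), so by Hall's theorem at most 7 of the 8 left vertices can be matched.

7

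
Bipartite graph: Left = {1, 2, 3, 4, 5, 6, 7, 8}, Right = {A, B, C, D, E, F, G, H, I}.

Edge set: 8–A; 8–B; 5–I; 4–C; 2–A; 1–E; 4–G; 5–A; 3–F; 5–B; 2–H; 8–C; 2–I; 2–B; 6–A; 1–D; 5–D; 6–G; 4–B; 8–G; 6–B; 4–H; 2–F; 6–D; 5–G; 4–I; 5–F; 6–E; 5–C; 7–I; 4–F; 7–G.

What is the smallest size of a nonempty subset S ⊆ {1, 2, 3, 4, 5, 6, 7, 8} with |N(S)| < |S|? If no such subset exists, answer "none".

A matching saturating every left vertex exists, for instance 1→D, 2→A, 3→F, 4→H, 5→G, 6→E, 7→I, 8→B.
By Hall's marriage theorem, this means |N(S)| ≥ |S| for every subset S, so no violating subset exists.

none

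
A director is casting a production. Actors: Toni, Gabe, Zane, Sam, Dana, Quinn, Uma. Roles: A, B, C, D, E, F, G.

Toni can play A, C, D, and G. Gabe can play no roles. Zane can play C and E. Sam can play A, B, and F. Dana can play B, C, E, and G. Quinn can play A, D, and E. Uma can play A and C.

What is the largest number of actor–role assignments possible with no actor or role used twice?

6

A valid assignment of size 6: Toni→G, Zane→E, Sam→F, Dana→B, Quinn→D, Uma→C.
The set {Gabe} has only 0 neighbours (∅), so by Hall's theorem at most 6 of the 7 actors can be matched.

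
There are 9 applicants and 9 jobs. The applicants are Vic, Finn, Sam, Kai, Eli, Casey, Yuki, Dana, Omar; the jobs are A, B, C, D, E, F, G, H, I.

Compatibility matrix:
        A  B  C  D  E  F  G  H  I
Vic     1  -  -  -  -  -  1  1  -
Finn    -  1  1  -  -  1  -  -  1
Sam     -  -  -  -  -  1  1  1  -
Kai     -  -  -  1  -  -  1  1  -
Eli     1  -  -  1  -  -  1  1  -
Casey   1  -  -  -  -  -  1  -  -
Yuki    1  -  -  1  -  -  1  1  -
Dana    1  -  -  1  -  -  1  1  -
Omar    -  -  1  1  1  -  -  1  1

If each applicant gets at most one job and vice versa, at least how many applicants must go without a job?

2

One maximum matching: Vic-A, Finn-B, Sam-F, Kai-H, Eli-D, Casey-G, Omar-E.
The set {Vic, Kai, Eli, Casey, Yuki, Dana} has only 4 neighbours ({A, D, G, H}), so by Hall's theorem at most 7 of the 9 applicants can be matched.
That matches 7 of the 9, leaving 2 unmatched; no matching can do better.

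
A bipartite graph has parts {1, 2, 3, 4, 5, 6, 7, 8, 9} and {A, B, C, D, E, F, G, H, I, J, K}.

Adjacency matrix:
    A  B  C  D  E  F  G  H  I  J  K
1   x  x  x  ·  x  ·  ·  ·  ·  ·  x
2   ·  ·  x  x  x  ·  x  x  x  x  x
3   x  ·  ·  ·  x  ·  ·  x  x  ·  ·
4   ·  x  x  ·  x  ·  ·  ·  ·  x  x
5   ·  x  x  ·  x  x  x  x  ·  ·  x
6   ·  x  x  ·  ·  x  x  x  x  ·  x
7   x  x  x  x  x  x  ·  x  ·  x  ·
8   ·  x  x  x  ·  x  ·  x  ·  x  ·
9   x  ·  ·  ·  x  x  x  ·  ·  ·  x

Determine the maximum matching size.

9

One maximum matching: 1→A, 2→J, 3→I, 4→B, 5→K, 6→F, 7→E, 8→H, 9→G.
All 9 left vertices are matched, so no larger matching exists.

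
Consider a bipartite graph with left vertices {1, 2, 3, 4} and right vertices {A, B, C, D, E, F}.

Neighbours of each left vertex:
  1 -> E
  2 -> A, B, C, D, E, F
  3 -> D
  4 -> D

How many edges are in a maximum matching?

3

A valid assignment of size 3: 1–E, 2–A, 3–D.
The set {3, 4} has only 1 neighbour ({D}), so by Hall's theorem at most 3 of the 4 left vertices can be matched.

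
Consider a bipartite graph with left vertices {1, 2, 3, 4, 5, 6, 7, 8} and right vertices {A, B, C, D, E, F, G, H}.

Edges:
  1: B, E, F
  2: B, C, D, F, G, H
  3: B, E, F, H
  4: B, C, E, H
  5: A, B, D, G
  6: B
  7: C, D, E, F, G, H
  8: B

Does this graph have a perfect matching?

No

The set {6, 8} has only 1 neighbour ({B}), so by Hall's theorem at most 7 of the 8 left vertices can be matched.
Hence no matching covers every left vertex.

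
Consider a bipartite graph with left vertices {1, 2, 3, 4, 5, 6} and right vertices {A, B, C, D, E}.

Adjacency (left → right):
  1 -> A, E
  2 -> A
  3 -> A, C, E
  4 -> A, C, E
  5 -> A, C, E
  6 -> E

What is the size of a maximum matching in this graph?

3

For example, pair 1-E, 2-A, 3-C.
The set {1, 2, 3, 4, 5, 6} has only 3 neighbours ({A, C, E}), so by Hall's theorem at most 3 of the 6 left vertices can be matched.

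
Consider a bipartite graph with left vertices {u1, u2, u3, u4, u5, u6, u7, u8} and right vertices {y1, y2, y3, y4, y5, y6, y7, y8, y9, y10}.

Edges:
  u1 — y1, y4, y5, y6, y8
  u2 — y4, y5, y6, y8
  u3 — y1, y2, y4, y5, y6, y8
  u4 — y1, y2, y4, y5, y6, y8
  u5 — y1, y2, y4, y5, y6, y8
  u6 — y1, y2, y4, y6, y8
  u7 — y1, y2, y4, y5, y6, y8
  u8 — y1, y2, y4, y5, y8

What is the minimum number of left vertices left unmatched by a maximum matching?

For example, pair u1-y5, u2-y8, u3-y2, u4-y1, u5-y4, u6-y6.
The set {u1, u2, u3, u4, u5, u6, u7, u8} has only 6 neighbours ({y1, y2, y4, y5, y6, y8}), so by Hall's theorem at most 6 of the 8 left vertices can be matched.
That matches 6 of the 8, leaving 2 unmatched; no matching can do better.

2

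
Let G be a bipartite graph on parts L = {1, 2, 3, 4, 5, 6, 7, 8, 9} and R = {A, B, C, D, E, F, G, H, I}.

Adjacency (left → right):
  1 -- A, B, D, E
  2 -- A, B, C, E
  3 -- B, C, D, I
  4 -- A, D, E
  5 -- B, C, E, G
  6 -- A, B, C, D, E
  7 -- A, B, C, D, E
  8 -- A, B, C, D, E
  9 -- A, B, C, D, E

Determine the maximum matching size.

7

For example, pair 1-B, 2-C, 3-I, 4-D, 5-G, 6-E, 7-A.
The set {1, 2, 4, 6, 7, 8, 9} has only 5 neighbours ({A, B, C, D, E}), so by Hall's theorem at most 7 of the 9 left vertices can be matched.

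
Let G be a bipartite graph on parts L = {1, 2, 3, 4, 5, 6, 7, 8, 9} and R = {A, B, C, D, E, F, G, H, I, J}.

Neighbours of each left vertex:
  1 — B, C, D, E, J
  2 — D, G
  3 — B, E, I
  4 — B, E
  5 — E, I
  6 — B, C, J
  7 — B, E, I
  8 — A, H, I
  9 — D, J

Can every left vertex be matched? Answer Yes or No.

No

The set {3, 4, 5, 7} has only 3 neighbours ({B, E, I}), so by Hall's theorem at most 8 of the 9 left vertices can be matched.
Hence no matching covers every left vertex.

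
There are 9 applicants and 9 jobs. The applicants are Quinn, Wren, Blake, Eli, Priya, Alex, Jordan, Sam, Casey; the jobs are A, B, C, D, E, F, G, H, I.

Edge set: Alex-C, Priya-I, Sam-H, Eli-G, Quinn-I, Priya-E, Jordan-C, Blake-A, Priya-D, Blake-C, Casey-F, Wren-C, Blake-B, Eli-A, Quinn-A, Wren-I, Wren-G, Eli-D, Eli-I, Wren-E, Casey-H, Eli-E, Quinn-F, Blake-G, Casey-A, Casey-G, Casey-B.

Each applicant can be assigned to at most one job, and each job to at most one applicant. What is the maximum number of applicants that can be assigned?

A valid assignment of size 8: Quinn-I, Wren-E, Blake-B, Eli-A, Priya-D, Alex-C, Sam-H, Casey-G.
The set {Alex, Jordan} has only 1 neighbour ({C}), so by Hall's theorem at most 8 of the 9 applicants can be matched.

8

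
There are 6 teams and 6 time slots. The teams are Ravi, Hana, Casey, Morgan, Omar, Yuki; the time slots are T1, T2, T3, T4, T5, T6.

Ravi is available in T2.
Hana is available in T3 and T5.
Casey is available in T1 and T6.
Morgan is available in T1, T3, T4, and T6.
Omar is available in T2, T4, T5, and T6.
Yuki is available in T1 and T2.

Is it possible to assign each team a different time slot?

Yes

One maximum matching: Ravi→T2, Hana→T3, Casey→T6, Morgan→T4, Omar→T5, Yuki→T1.
All 6 teams are covered.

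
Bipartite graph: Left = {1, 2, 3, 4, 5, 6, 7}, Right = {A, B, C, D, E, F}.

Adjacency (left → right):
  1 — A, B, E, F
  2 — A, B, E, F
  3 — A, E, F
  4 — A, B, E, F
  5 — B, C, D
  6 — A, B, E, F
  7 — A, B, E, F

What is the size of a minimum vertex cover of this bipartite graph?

A maximum matching has 5 edges (e.g. 1–E, 2–A, 3–F, 4–B, 5–C).
By König's theorem the minimum vertex cover has the same size. One such cover is {5, A, B, E, F}.

5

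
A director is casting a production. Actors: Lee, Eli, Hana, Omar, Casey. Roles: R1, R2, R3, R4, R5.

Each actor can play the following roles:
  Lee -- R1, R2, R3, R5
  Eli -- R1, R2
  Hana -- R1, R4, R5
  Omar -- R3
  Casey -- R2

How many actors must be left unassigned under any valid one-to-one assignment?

0

A valid assignment of size 5: Lee-R5, Eli-R1, Hana-R4, Omar-R3, Casey-R2.
This saturates every actor, so 5 is the maximum.
That matches 5 of the 5, leaving 0 unmatched; no matching can do better.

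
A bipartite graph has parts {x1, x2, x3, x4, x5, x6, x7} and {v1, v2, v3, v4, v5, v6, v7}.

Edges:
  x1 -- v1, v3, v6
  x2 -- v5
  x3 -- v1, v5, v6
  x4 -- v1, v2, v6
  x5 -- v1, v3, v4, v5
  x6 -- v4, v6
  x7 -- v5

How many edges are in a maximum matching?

6

For example, pair x1–v3, x2–v5, x3–v1, x4–v2, x5–v4, x6–v6.
The set {x2, x7} has only 1 neighbour ({v5}), so by Hall's theorem at most 6 of the 7 left vertices can be matched.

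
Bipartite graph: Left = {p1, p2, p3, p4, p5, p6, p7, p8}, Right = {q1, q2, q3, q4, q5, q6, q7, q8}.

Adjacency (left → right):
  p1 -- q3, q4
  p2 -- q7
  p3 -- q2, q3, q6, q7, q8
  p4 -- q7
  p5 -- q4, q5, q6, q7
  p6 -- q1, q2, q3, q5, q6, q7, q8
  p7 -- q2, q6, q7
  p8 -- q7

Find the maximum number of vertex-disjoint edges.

6

One maximum matching: p1-q4, p2-q7, p3-q8, p5-q5, p6-q6, p7-q2.
The set {p2, p4, p8} has only 1 neighbour ({q7}), so by Hall's theorem at most 6 of the 8 left vertices can be matched.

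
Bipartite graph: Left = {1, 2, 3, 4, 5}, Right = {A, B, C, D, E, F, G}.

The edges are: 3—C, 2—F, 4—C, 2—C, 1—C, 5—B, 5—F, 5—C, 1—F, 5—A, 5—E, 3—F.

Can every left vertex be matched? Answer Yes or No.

No

The set {1, 2, 3, 4} has only 2 neighbours ({C, F}), so by Hall's theorem at most 3 of the 5 left vertices can be matched.
Hence no matching covers every left vertex.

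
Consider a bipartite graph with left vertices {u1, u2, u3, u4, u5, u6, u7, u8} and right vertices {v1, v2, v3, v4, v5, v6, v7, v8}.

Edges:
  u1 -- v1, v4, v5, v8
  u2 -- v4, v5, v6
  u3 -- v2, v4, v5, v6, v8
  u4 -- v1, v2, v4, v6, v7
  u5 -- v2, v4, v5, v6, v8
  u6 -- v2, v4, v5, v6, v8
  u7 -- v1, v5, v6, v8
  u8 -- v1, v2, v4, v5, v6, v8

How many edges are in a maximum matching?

One maximum matching: u1-v1, u2-v4, u3-v8, u4-v7, u5-v2, u6-v5, u7-v6.
The set {u1, u2, u3, u5, u6, u7, u8} has only 6 neighbours ({v1, v2, v4, v5, v6, v8}), so by Hall's theorem at most 7 of the 8 left vertices can be matched.

7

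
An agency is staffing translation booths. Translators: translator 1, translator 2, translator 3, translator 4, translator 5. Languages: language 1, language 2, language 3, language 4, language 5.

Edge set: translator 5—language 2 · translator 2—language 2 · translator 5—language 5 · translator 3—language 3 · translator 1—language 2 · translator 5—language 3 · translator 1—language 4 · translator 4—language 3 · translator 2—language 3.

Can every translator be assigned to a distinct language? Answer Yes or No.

No

The set {translator 3, translator 4} has only 1 neighbour ({language 3}), so by Hall's theorem at most 4 of the 5 translators can be matched.
Hence no matching covers every translator.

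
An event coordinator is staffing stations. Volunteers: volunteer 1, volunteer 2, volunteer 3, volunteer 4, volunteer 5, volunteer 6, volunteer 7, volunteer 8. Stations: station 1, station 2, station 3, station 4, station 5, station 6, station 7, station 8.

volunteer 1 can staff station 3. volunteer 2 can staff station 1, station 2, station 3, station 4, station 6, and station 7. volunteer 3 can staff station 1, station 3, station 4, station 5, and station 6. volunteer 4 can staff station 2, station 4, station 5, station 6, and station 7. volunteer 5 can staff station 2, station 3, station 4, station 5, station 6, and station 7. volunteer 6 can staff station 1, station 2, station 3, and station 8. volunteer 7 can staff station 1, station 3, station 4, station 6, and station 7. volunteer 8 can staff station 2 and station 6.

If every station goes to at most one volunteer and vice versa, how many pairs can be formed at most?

For example, pair volunteer 1–station 3, volunteer 2–station 1, volunteer 3–station 4, volunteer 4–station 7, volunteer 5–station 5, volunteer 6–station 8, volunteer 7–station 6, volunteer 8–station 2.
All 8 volunteers are matched, so no larger matching exists.

8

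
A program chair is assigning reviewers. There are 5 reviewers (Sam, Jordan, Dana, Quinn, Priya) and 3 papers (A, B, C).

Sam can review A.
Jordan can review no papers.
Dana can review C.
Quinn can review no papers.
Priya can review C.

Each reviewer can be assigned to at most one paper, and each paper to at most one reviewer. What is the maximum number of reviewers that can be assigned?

One maximum matching: Sam→A, Dana→C.
The set {Jordan, Dana, Quinn, Priya} has only 1 neighbour ({C}), so by Hall's theorem at most 2 of the 5 reviewers can be matched.

2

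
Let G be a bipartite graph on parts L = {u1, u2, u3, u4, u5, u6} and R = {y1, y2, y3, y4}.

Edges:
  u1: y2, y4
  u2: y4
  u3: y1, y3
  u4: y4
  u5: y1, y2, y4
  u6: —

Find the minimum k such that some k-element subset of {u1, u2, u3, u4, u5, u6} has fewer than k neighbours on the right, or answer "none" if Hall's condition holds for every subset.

Take S = {u6}. Its neighbourhood is {}, so |N(S)| = 0 < |S| = 1.

1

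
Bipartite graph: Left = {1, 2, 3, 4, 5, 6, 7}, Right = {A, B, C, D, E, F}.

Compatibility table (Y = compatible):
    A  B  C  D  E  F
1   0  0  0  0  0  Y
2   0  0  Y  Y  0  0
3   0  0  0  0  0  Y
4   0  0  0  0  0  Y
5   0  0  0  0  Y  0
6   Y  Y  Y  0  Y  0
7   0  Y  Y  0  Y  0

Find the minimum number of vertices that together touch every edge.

5

{2, 5, 6, 7, F} is a vertex cover of size 5: every edge has an endpoint in this set.
No smaller cover exists because 1–F, 2–D, 5–E, 6–C, 7–B is a matching of size 5, and a cover must include an endpoint of each of these disjoint edges (König's theorem).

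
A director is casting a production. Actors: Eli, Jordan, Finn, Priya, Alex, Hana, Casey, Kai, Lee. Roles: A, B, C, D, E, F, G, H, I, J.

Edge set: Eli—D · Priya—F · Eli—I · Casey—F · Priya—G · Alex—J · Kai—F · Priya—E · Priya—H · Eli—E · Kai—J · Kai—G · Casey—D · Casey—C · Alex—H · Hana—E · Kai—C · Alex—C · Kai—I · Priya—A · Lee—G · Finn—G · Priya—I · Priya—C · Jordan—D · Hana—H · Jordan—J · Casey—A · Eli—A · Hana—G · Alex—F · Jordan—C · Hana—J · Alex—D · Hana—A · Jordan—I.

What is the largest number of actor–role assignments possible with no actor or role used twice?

A valid assignment of size 8: Eli-I, Jordan-C, Finn-G, Priya-E, Alex-H, Hana-A, Casey-F, Kai-J.
The set {Finn, Lee} has only 1 neighbour ({G}), so by Hall's theorem at most 8 of the 9 actors can be matched.

8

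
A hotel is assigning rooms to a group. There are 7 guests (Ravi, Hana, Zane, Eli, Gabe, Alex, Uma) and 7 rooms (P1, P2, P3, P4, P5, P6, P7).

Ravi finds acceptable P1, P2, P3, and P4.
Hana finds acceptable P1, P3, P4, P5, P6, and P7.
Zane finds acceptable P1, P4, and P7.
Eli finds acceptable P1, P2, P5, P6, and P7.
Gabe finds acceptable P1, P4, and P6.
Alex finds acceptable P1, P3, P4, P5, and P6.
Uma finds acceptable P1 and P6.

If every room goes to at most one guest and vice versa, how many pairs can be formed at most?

7

For example, pair Ravi–P2, Hana–P7, Zane–P4, Eli–P5, Gabe–P6, Alex–P3, Uma–P1.
This saturates every guest, so 7 is the maximum.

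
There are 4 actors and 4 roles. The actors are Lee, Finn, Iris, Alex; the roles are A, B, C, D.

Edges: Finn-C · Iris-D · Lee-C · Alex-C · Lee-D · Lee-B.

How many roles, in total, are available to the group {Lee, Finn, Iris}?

3

The union of neighbours of {Lee, Finn, Iris} is {B, C, D}, which has 3 elements.
Since |N(S)| = 3 ≥ |S| = 3, Hall's condition holds for this subset.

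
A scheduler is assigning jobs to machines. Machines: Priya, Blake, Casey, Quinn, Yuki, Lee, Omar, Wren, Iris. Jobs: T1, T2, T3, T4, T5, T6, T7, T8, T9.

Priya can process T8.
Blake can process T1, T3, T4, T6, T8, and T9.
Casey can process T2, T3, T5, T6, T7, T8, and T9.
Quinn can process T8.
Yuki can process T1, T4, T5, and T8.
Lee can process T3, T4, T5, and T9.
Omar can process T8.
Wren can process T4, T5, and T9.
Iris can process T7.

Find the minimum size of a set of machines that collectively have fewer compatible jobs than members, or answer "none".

2

Take S = {Priya, Quinn}. Its neighbourhood is {T8}, so |N(S)| = 1 < |S| = 2.
No single vertex violates Hall's condition since each has at least one neighbour, so 2 is the minimum.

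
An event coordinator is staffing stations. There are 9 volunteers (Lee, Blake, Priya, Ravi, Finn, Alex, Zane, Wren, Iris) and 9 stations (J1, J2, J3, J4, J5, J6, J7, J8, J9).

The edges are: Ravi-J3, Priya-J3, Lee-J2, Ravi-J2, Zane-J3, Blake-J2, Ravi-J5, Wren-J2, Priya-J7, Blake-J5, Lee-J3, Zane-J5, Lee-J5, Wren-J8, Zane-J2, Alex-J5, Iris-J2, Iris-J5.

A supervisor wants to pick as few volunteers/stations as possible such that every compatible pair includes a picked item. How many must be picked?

5

The 5 edges Lee–J5, Blake–J2, Priya–J7, Ravi–J3, Wren–J8 form a matching, so any vertex cover needs at least 5 vertices (one per matched edge).
Conversely {Priya, Wren, J2, J3, J5} meets every edge and has exactly 5 vertices, so 5 is optimal.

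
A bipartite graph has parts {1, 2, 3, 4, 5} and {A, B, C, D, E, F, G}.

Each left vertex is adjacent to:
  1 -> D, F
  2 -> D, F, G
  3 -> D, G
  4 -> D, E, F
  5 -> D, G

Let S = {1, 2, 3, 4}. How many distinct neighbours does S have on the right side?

The union of neighbours of {1, 2, 3, 4} is {D, E, F, G}, which has 4 elements.
Since |N(S)| = 4 ≥ |S| = 4, Hall's condition holds for this subset.

4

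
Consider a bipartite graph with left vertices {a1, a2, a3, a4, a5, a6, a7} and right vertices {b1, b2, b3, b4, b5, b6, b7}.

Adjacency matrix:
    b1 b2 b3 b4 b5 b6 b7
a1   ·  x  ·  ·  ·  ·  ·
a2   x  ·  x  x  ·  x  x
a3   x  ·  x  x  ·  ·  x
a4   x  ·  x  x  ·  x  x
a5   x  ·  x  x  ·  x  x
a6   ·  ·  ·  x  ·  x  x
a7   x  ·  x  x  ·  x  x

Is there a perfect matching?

No

The set {a2, a3, a4, a5, a6, a7} has only 5 neighbours ({b1, b3, b4, b6, b7}), so by Hall's theorem at most 6 of the 7 left vertices can be matched.
Hence no matching covers every left vertex.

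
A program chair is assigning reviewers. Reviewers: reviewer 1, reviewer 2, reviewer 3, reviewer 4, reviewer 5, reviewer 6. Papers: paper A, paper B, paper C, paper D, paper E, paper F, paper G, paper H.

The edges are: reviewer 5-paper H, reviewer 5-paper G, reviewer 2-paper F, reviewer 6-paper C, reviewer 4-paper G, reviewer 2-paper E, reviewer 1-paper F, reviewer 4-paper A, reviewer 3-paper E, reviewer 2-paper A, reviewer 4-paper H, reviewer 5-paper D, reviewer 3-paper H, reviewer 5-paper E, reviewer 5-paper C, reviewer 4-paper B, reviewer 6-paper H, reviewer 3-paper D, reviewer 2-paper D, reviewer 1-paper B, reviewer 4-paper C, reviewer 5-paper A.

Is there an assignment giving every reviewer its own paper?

For example, pair reviewer 1-paper F, reviewer 2-paper D, reviewer 3-paper E, reviewer 4-paper B, reviewer 5-paper G, reviewer 6-paper C.
Every reviewer is matched, so this matching saturates all of them.

Yes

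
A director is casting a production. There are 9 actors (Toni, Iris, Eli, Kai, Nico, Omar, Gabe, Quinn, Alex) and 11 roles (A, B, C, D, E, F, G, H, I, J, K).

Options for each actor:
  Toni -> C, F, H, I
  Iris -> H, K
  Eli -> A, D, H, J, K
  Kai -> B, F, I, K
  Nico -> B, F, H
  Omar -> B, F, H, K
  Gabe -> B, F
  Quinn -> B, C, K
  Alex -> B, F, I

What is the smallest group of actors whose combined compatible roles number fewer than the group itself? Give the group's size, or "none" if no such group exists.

Take S = {Iris, Kai, Nico, Omar, Gabe, Alex}. Its neighbourhood is {B, F, H, I, K}, so |N(S)| = 5 < |S| = 6.
Every subset of size less than 6 has at least as many neighbours as members, so 6 is the minimum.

6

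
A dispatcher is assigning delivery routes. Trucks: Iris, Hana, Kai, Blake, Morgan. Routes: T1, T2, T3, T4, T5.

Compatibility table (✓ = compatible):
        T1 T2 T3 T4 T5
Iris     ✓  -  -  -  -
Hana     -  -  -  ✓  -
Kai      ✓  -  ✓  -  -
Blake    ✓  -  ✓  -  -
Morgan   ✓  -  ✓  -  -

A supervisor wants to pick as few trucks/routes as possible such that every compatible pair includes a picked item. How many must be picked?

3

The 3 edges Iris–T1, Hana–T4, Kai–T3 form a matching, so any vertex cover needs at least 3 vertices (one per matched edge).
Conversely {Hana, T1, T3} meets every edge and has exactly 3 vertices, so 3 is optimal.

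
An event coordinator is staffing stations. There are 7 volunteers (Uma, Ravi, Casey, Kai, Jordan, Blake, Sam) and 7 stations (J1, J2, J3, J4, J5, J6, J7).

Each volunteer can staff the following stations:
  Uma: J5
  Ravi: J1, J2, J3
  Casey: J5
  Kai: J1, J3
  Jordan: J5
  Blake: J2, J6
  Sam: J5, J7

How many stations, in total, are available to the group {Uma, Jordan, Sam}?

2

The union of neighbours of {Uma, Jordan, Sam} is {J5, J7}, which has 2 elements.
Since |N(S)| = 2 < |S| = 3, Hall's condition fails for this subset.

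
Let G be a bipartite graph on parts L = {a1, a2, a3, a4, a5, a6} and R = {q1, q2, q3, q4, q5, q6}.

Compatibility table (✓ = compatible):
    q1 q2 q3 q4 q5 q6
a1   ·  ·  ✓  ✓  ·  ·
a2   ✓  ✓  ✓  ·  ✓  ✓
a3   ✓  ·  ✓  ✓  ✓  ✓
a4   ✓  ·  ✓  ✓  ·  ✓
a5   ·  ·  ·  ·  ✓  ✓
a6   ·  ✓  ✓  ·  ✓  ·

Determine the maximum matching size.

A valid assignment of size 6: a1→q3, a2→q1, a3→q4, a4→q6, a5→q5, a6→q2.
All 6 left vertices are matched, so no larger matching exists.

6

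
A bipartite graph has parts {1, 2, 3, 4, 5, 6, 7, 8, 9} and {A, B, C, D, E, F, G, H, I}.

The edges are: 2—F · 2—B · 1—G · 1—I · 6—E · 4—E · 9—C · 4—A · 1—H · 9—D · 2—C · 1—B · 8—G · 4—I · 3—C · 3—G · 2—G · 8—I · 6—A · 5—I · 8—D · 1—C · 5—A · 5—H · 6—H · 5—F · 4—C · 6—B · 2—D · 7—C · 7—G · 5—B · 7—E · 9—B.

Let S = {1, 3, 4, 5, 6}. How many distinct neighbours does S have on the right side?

The union of neighbours of {1, 3, 4, 5, 6} is {A, B, C, E, F, G, H, I}, which has 8 elements.
Since |N(S)| = 8 ≥ |S| = 5, Hall's condition holds for this subset.

8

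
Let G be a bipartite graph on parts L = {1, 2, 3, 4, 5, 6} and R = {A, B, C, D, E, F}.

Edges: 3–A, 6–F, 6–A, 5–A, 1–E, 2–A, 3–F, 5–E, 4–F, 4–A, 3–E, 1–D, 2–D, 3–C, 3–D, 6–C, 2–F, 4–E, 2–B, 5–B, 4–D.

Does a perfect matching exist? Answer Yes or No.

One maximum matching: 1→D, 2→B, 3→C, 4→A, 5→E, 6→F.
Every left vertex is matched, so this is a perfect matching.

Yes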